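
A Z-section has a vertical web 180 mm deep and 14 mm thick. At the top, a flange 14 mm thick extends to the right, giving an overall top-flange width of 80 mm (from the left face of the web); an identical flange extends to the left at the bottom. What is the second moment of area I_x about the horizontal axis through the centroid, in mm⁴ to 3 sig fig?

Treat the section as a set of non-overlapping primitives; coordinates are from the bounding-box lower-left.
Web: 14 × 180, A = 2 520 mm², y = 90 mm, Ī = 6 804 000 mm⁴.
Top flange (beyond web): 66 × 14, A = 924 mm², y = 173 mm, Ī = 15 092 mm⁴.
Bottom flange (beyond web): 66 × 14, A = 924 mm², y = 7 mm, Ī = 15 092 mm⁴.
Centroid: ȳ = ΣA·y / ΣA = 90 mm.
Transfer each piece to the horizontal axis through the centroid using Ī + A·d² with d = y − 90:
  web: d = 0 mm → contributes +6 804 000 mm⁴
  top flange (beyond web): d = 83 mm → contributes +6 380 528 mm⁴
  bottom flange (beyond web): d = -83 mm → contributes +6 380 528 mm⁴
Total I = 19 565 056 mm⁴.

I_x ≈ 1.96 × 10⁷ mm⁴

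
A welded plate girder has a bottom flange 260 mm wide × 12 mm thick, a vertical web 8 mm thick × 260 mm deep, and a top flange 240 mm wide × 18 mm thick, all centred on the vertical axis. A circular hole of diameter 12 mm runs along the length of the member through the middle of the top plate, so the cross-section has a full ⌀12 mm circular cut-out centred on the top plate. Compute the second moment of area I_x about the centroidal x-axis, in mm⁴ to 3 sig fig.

Split into non-overlapping primitives; take the origin at the lower-left of the bounding box.
Bottom plate: 260 × 12, A = 3 120 mm², y = 6 mm, Ī = 37 440 mm⁴.
Web plate: 8 × 260, A = 2 080 mm², y = 142 mm, Ī = 11 717 333 mm⁴.
Top plate: 240 × 18, A = 4 320 mm², y = 281 mm, Ī = 116 640 mm⁴.
Hole (subtracted): ⌀12, A = 113.1 mm², y = 281 mm, Ī = 1017.9 mm⁴.
Centroid: ȳ = ΣA·y / ΣA = 159.06 mm.
Transfer each piece to the centroidal x-axis using Ī + A·d² with d = y − 159.06:
  bottom plate: d = -153.06 mm → contributes +73 126 521 mm⁴
  web plate: d = -17.056 mm → contributes +12 322 385 mm⁴
  top plate: d = 121.94 mm → contributes +64 357 027 mm⁴
  hole: d = 121.94 mm → contributes −1 682 827 mm⁴
Total I = 148 123 106 mm⁴.

I_x ≈ 1.48 × 10⁸ mm⁴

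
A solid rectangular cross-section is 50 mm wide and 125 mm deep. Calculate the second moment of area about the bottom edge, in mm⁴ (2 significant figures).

I_base ≈ 3.3 × 10⁷ mm⁴

The section: 50 × 125, A = 6 250 mm², y = 62.5 mm, Ī = 8 138 021 mm⁴.
Transfer it to the bottom edge using Ī + A·d² with d = y − 0:
  the section: d = 62.5 mm → contributes +32 552 083 mm⁴
Total I = 32 552 083 mm⁴.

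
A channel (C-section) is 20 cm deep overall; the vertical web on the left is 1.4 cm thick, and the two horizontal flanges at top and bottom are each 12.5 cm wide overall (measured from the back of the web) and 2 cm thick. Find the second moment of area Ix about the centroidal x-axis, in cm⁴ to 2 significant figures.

Treat the section as a set of non-overlapping primitives; coordinates are from the bounding-box lower-left.
Web: 1.4 × 20, A = 28 cm², y = 10 cm, Ī = 933.3 cm⁴.
Top flange (beyond web): 11.1 × 2, A = 22.2 cm², y = 19 cm, Ī = 7.4 cm⁴.
Bottom flange (beyond web): 11.1 × 2, A = 22.2 cm², y = 1 cm, Ī = 7.4 cm⁴.
By symmetry the centroid is at mid-height, ȳ = 10 cm.
Transfer each piece to the centroidal x-axis using Ī + A·d² with d = y − 10:
  web: d = 0 cm → contributes +933.3 cm⁴
  top flange (beyond web): d = 9 cm → contributes +1 806 cm⁴
  bottom flange (beyond web): d = -9 cm → contributes +1 806 cm⁴
Total I = 4 545 cm⁴.

Ix ≈ 4500 cm⁴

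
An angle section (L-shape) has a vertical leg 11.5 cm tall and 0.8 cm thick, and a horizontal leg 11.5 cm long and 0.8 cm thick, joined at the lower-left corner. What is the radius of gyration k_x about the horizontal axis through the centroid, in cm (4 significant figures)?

k_x ≈ 3.589 cm

Decompose the section into non-overlapping parts with the origin at the bottom-left of its bounding rectangle.
Vertical leg: 0.8 × 11.5, A = 9.2 cm², y = 5.75 cm, Ī = 101.392 cm⁴.
Horizontal leg (remainder): 10.7 × 0.8, A = 8.56 cm², y = 0.4 cm, Ī = 0.456533 cm⁴.
Centroid: ȳ = ΣA·y / ΣA = 3.1714 cm.
Transfer each piece to the horizontal axis through the centroid using Ī + A·d² with d = y − 3.1714:
  vertical leg: d = 2.5786 cm → contributes +162.564 cm⁴
  horizontal leg (remainder): d = -2.7714 cm → contributes +66.2028 cm⁴
Total I = 228.767 cm⁴.
Radius of gyration: k = √(I/A) = √(228.767 / 17.76) = 3.58902 cm.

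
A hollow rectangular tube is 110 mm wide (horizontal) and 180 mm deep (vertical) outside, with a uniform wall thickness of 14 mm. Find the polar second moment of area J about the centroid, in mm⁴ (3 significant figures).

J ≈ 4.24 × 10⁷ mm⁴

Break the section into simple shapes (no overlaps), measuring from the bottom-left corner of the bounding box.
Outer rectangle: 110 × 180, A = 19 800 mm², y = 90 mm, Ī = 53 460 000 mm⁴.
Inner void (subtracted): 82 × 152, A = 12 464 mm², y = 90 mm, Ī = 23 997 355 mm⁴.
By symmetry the centroid is at mid-height, ȳ = 90 mm.
All pieces are centred on the centroidal x-axis, so I = ΣĪ (holes subtracted) = 29 462 645 mm⁴.
Repeating about the centroidal y-axis gives I_y = 12 981 005 mm⁴.
Polar second moment: J = I_x + I_y = 42 443 651 mm⁴.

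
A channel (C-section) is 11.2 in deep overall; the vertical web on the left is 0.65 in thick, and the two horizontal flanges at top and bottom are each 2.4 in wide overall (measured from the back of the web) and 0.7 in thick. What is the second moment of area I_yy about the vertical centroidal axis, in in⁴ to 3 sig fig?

Break the section into simple shapes (no overlaps), measuring from the bottom-left corner of the bounding box.
Web: 0.65 × 11.2, A = 7.28 in², x = 0.325 in, Ī = 0.25632 in⁴.
Top flange (beyond web): 1.75 × 0.7, A = 1.225 in², x = 1.525 in, Ī = 0.31263 in⁴.
Bottom flange (beyond web): 1.75 × 0.7, A = 1.225 in², x = 1.525 in, Ī = 0.31263 in⁴.
Centroid: x̄ = ΣA·x / ΣA = 0.62716 in.
Transfer each piece to the vertical centroidal axis using Ī + A·d² with d = x − 0.62716:
  web: d = -0.30216 in → contributes +0.92098 in⁴
  top flange (beyond web): d = 0.89784 in → contributes +1.3001 in⁴
  bottom flange (beyond web): d = 0.89784 in → contributes +1.3001 in⁴
Total I = 3.5212 in⁴.

I_yy ≈ 3.52 in⁴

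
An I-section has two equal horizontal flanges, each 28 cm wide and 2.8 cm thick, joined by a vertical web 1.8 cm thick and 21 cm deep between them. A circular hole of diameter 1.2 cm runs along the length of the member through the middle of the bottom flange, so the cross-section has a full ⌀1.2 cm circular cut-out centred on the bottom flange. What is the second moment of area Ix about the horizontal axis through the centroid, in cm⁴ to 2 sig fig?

Ix ≈ 2.4 × 10⁴ cm⁴

Treat the section as a set of non-overlapping primitives; coordinates are from the bounding-box lower-left.
Bottom flange: 28 × 2.8, A = 78.4 cm², y = 1.4 cm, Ī = 51.22 cm⁴.
Web: 1.8 × 21, A = 37.8 cm², y = 13.3 cm, Ī = 1 389 cm⁴.
Top flange: 28 × 2.8, A = 78.4 cm², y = 25.2 cm, Ī = 51.22 cm⁴.
Hole (subtracted): ⌀1.2, A = 1.131 cm², y = 1.4 cm, Ī = 0.1018 cm⁴.
Centroid: ȳ = ΣA·y / ΣA = 13.37 cm.
Transfer each piece to the horizontal axis through the centroid using Ī + A·d² with d = y − 13.37:
  bottom flange: d = -11.97 cm → contributes +11 284 cm⁴
  web: d = -0.06956 cm → contributes +1 389 cm⁴
  top flange: d = 11.83 cm → contributes +11 024 cm⁴
  hole: d = -11.97 cm → contributes −162.1 cm⁴
Total I = 23 535 cm⁴.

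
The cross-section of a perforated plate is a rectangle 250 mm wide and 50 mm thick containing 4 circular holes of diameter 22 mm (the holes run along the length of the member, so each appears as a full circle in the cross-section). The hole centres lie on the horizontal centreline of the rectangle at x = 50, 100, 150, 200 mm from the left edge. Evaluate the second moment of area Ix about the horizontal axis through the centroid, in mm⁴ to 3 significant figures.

Treat the section as a set of non-overlapping primitives; coordinates are from the bounding-box lower-left.
Plate: 250 × 50, A = 12 500 mm², y = 25 mm, Ī = 2 604 167 mm⁴.
Hole 1 (subtracted): ⌀22, A = 380.13 mm², y = 25 mm, Ī = 11 499 mm⁴.
Hole 2 (subtracted): ⌀22, A = 380.13 mm², y = 25 mm, Ī = 11 499 mm⁴.
Hole 3 (subtracted): ⌀22, A = 380.13 mm², y = 25 mm, Ī = 11 499 mm⁴.
Hole 4 (subtracted): ⌀22, A = 380.13 mm², y = 25 mm, Ī = 11 499 mm⁴.
By symmetry the centroid is at mid-height, ȳ = 25 mm.
All pieces are centred on the horizontal axis through the centroid, so I = ΣĪ (holes subtracted) = 2 558 171 mm⁴.

Ix ≈ 2.56 × 10⁶ mm⁴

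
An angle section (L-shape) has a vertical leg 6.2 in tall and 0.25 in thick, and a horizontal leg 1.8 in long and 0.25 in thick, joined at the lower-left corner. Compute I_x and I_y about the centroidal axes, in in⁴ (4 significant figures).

Treat the section as a set of non-overlapping primitives; coordinates are from the bounding-box lower-left.
Vertical leg: 0.25 × 6.2, A = 1.55 in², y = 3.1 in, Ī = 4.96517 in⁴.
Horizontal leg (remainder): 1.55 × 0.25, A = 0.3875 in², y = 0.125 in, Ī = 0.00201823 in⁴.
Centroid: ȳ = ΣA·y / ΣA = 2.505 in.
Transfer each piece to the centroidal x-axis using Ī + A·d² with d = y − 2.505:
  vertical leg: d = 0.595 in → contributes +5.51391 in⁴
  horizontal leg (remainder): d = -2.38 in → contributes +2.19697 in⁴
Total I = 7.71088 in⁴.
For the y-axis: x̄ = 0.305 in.
Repeating about the centroidal y-axis gives I_y = 0.336754 in⁴.

I_x ≈ 7.711 in⁴, I_y ≈ 0.3368 in⁴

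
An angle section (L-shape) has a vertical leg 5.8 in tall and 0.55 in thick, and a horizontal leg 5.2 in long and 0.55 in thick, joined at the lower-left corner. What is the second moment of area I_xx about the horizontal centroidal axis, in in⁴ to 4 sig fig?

Split into non-overlapping primitives; take the origin at the lower-left of the bounding box.
Vertical leg: 0.55 × 5.8, A = 3.19 in², y = 2.9 in, Ī = 8.94263 in⁴.
Horizontal leg (remainder): 4.65 × 0.55, A = 2.5575 in², y = 0.275 in, Ī = 0.0644703 in⁴.
Centroid: ȳ = ΣA·y / ΣA = 1.73194 in.
Transfer each piece to the horizontal centroidal axis using Ī + A·d² with d = y − 1.73194:
  vertical leg: d = 1.16806 in → contributes +13.295 in⁴
  horizontal leg (remainder): d = -1.45694 in → contributes +5.49319 in⁴
Total I = 18.7882 in⁴.

I_xx ≈ 18.79 in⁴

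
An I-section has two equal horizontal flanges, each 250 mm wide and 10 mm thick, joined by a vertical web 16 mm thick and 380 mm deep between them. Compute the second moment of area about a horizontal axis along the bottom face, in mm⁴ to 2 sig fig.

Break the section into simple shapes (no overlaps), measuring from the bottom-left corner of the bounding box.
Bottom flange: 250 × 10, A = 2 500 mm², y = 5 mm, Ī = 20 833 mm⁴.
Web: 16 × 380, A = 6 080 mm², y = 200 mm, Ī = 73 162 667 mm⁴.
Top flange: 250 × 10, A = 2 500 mm², y = 395 mm, Ī = 20 833 mm⁴.
Transfer each piece to the base of the section using Ī + A·d² with d = y − 0:
  bottom flange: d = 5 mm → contributes +83 333 mm⁴
  web: d = 200 mm → contributes +316 362 667 mm⁴
  top flange: d = 395 mm → contributes +390 083 333 mm⁴
Total I = 706 529 333 mm⁴.

I_base ≈ 7.1 × 10⁸ mm⁴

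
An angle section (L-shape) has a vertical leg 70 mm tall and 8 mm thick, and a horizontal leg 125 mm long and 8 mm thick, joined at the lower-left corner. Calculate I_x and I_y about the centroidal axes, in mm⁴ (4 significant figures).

Treat the section as a set of non-overlapping primitives; coordinates are from the bounding-box lower-left.
Vertical leg: 8 × 70, A = 560 mm², y = 35 mm, Ī = 228 667 mm⁴.
Horizontal leg (remainder): 117 × 8, A = 936 mm², y = 4 mm, Ī = 4 992 mm⁴.
Centroid: ȳ = ΣA·y / ΣA = 15.6043 mm.
Transfer each piece to the centroidal x-axis using Ī + A·d² with d = y − 15.6043:
  vertical leg: d = 19.3957 mm → contributes +439 335 mm⁴
  horizontal leg (remainder): d = -11.6043 mm → contributes +131 033 mm⁴
Total I = 570 368 mm⁴.
For the y-axis: x̄ = 43.1043 mm.
Repeating about the centroidal y-axis gives I_y = 2 439 378 mm⁴.

I_x ≈ 5.704 × 10⁵ mm⁴, I_y ≈ 2.439 × 10⁶ mm⁴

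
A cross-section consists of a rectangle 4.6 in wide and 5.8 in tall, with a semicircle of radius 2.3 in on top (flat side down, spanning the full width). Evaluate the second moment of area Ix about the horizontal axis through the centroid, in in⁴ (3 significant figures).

Ix ≈ 173 in⁴

Break the section into simple shapes (no overlaps), measuring from the bottom-left corner of the bounding box.
Rectangular body: 4.6 × 5.8, A = 26.68 in², y = 2.9 in, Ī = 74.793 in⁴.
Semicircular cap: semicircle r = 2.3, A = 8.3095 in², y = 6.7762 in, Ī = 3.0714 in⁴.
Centroid: ȳ = ΣA·y / ΣA = 3.8205 in.
Transfer each piece to the horizontal axis through the centroid using Ī + A·d² with d = y − 3.8205:
  rectangular body: d = -0.92053 in → contributes +97.401 in⁴
  semicircular cap: d = 2.9556 in → contributes +75.661 in⁴
Total I = 173.06 in⁴.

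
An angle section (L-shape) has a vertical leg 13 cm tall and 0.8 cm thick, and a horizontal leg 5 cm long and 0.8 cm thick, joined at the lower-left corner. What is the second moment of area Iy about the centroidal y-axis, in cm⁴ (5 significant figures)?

Break the section into simple shapes (no overlaps), measuring from the bottom-left corner of the bounding box.
Vertical leg: 0.8 × 13, A = 10.4 cm², x = 0.4 cm, Ī = 0.5546667 cm⁴.
Horizontal leg (remainder): 4.2 × 0.8, A = 3.36 cm², x = 2.9 cm, Ī = 4.9392 cm⁴.
Centroid: x̄ = ΣA·x / ΣA = 1.010465 cm.
Transfer each piece to the centroidal y-axis using Ī + A·d² with d = x − 1.010465:
  vertical leg: d = -0.6104651 cm → contributes +4.43041 cm⁴
  horizontal leg (remainder): d = 1.889535 cm → contributes +16.93555 cm⁴
Total I = 21.36596 cm⁴.

Iy ≈ 21.366 cm⁴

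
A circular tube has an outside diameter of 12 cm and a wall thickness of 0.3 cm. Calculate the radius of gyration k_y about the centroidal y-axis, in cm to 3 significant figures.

Break the section into simple shapes (no overlaps), measuring from the bottom-left corner of the bounding box.
Outer circle: ⌀12, A = 113.1 cm², x = 6 cm, Ī = 1017.9 cm⁴.
Bore (subtracted): ⌀11.4, A = 102.07 cm², x = 6 cm, Ī = 829.07 cm⁴.
By symmetry the centroid is at mid-width, x̄ = 6 cm.
All pieces are centred on the centroidal y-axis, so I = ΣĪ (holes subtracted) = 188.81 cm⁴.
Radius of gyration: k = √(I/A) = √(188.81 / 11.027) = 4.1379 cm.

k_y ≈ 4.14 cm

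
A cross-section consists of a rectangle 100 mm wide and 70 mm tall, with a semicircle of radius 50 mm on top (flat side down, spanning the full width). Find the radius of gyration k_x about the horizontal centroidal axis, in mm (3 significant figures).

k_x ≈ 32.4 mm

Decompose the section into non-overlapping parts with the origin at the bottom-left of its bounding rectangle.
Rectangular body: 100 × 70, A = 7 000 mm², y = 35 mm, Ī = 2 858 333 mm⁴.
Semicircular cap: semicircle r = 50, A = 3 927 mm², y = 91.221 mm, Ī = 685 981 mm⁴.
Centroid: ȳ = ΣA·y / ΣA = 55.205 mm.
Transfer each piece to the horizontal centroidal axis using Ī + A·d² with d = y − 55.205:
  rectangular body: d = -20.205 mm → contributes +5 715 980 mm⁴
  semicircular cap: d = 36.016 mm → contributes +5 779 837 mm⁴
Total I = 11 495 817 mm⁴.
Radius of gyration: k = √(I/A) = √(11 495 817 / 10 927) = 32.435 mm.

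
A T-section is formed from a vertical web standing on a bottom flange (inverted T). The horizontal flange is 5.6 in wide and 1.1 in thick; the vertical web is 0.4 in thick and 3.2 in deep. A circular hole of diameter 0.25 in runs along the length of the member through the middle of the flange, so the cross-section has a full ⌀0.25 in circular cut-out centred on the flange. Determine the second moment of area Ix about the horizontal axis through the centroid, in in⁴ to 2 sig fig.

Ix ≈ 6.6 in⁴

Treat the section as a set of non-overlapping primitives; coordinates are from the bounding-box lower-left.
Flange: 5.6 × 1.1, A = 6.16 in², y = 0.55 in, Ī = 0.6211 in⁴.
Web: 0.4 × 3.2, A = 1.28 in², y = 2.7 in, Ī = 1.092 in⁴.
Hole (subtracted): ⌀0.25, A = 0.04909 in², y = 0.55 in, Ī = 0.0001917 in⁴.
Centroid: ȳ = ΣA·y / ΣA = 0.9223 in.
Transfer each piece to the horizontal axis through the centroid using Ī + A·d² with d = y − 0.9223:
  flange: d = -0.3723 in → contributes +1.475 in⁴
  web: d = 1.778 in → contributes +5.137 in⁴
  hole: d = -0.3723 in → contributes −0.006997 in⁴
Total I = 6.605 in⁴.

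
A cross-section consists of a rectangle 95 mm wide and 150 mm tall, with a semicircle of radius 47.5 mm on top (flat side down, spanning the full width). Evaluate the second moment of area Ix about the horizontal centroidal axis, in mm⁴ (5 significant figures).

Decompose the section into non-overlapping parts with the origin at the bottom-left of its bounding rectangle.
Rectangular body: 95 × 150, A = 14 250 mm², y = 75 mm, Ī = 26 718 750 mm⁴.
Semicircular cap: semicircle r = 47.5, A = 3544.109 mm², y = 170.1596 mm, Ī = 558735.8 mm⁴.
Centroid: ȳ = ΣA·y / ΣA = 93.95324 mm.
Transfer each piece to the horizontal centroidal axis using Ī + A·d² with d = y − 93.95324:
  rectangular body: d = -18.95324 mm → contributes +31 837 713 mm⁴
  semicircular cap: d = 76.20638 mm → contributes +21 140 840 mm⁴
Total I = 52 978 553 mm⁴.

Ix ≈ 5.2979 × 10⁷ mm⁴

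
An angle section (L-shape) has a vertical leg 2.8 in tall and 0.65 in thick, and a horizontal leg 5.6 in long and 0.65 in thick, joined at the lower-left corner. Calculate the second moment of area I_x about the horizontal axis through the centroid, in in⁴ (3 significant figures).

Split into non-overlapping primitives; take the origin at the lower-left of the bounding box.
Vertical leg: 0.65 × 2.8, A = 1.82 in², y = 1.4 in, Ī = 1.1891 in⁴.
Horizontal leg (remainder): 4.95 × 0.65, A = 3.2175 in², y = 0.325 in, Ī = 0.11328 in⁴.
Centroid: ȳ = ΣA·y / ΣA = 0.71339 in.
Transfer each piece to the horizontal axis through the centroid using Ī + A·d² with d = y − 0.71339:
  vertical leg: d = 0.68661 in → contributes +2.0471 in⁴
  horizontal leg (remainder): d = -0.38839 in → contributes +0.59863 in⁴
Total I = 2.6457 in⁴.

I_x ≈ 2.65 in⁴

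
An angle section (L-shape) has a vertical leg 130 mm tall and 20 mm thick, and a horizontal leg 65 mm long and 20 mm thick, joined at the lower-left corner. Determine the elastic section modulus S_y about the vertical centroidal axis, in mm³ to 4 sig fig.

Split into non-overlapping primitives; take the origin at the lower-left of the bounding box.
Vertical leg: 20 × 130, A = 2 600 mm², x = 10 mm, Ī = 86666.7 mm⁴.
Horizontal leg (remainder): 45 × 20, A = 900 mm², x = 42.5 mm, Ī = 151 875 mm⁴.
Centroid: x̄ = ΣA·x / ΣA = 18.3571 mm.
Transfer each piece to the vertical centroidal axis using Ī + A·d² with d = x − 18.3571:
  vertical leg: d = -8.35714 mm → contributes +268 255 mm⁴
  horizontal leg (remainder): d = 24.1429 mm → contributes +676 465 mm⁴
Total I = 944 720 mm⁴.
Extreme fibre distance c = 46.6429 mm; S = I/c = 20254.3 mm³.

S_y ≈ 2.025 × 10⁴ mm³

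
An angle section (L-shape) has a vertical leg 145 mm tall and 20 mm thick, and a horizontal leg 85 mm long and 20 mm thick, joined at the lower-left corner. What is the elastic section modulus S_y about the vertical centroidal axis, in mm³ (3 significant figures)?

Decompose the section into non-overlapping parts with the origin at the bottom-left of its bounding rectangle.
Vertical leg: 20 × 145, A = 2 900 mm², x = 10 mm, Ī = 96 667 mm⁴.
Horizontal leg (remainder): 65 × 20, A = 1 300 mm², x = 52.5 mm, Ī = 457 708 mm⁴.
Centroid: x̄ = ΣA·x / ΣA = 23.155 mm.
Transfer each piece to the vertical centroidal axis using Ī + A·d² with d = x − 23.155:
  vertical leg: d = -13.155 mm → contributes +598 505 mm⁴
  horizontal leg (remainder): d = 29.345 mm → contributes +1 577 194 mm⁴
Total I = 2 175 699 mm⁴.
Extreme fibre distance c = 61.845 mm; S = I/c = 35 180 mm³.

S_y ≈ 3.52 × 10⁴ mm³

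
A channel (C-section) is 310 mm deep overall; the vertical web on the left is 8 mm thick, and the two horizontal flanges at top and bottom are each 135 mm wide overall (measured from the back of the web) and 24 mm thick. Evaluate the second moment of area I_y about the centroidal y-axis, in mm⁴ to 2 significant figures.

Break the section into simple shapes (no overlaps), measuring from the bottom-left corner of the bounding box.
Web: 8 × 310, A = 2 480 mm², x = 4 mm, Ī = 13 227 mm⁴.
Top flange (beyond web): 127 × 24, A = 3 048 mm², x = 71.5 mm, Ī = 4 096 766 mm⁴.
Bottom flange (beyond web): 127 × 24, A = 3 048 mm², x = 71.5 mm, Ī = 4 096 766 mm⁴.
Centroid: x̄ = ΣA·x / ΣA = 51.98 mm.
Transfer each piece to the centroidal y-axis using Ī + A·d² with d = x − 51.98:
  web: d = -47.98 mm → contributes +5 722 484 mm⁴
  top flange (beyond web): d = 19.52 mm → contributes +5 258 098 mm⁴
  bottom flange (beyond web): d = 19.52 mm → contributes +5 258 098 mm⁴
Total I = 16 238 679 mm⁴.

I_y ≈ 1.6 × 10⁷ mm⁴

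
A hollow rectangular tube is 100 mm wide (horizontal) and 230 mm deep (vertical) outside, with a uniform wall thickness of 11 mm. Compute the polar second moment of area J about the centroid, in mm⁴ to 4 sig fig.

J ≈ 5.384 × 10⁷ mm⁴

Decompose the section into non-overlapping parts with the origin at the bottom-left of its bounding rectangle.
Outer rectangle: 100 × 230, A = 23 000 mm², y = 115 mm, Ī = 101 391 667 mm⁴.
Inner void (subtracted): 78 × 208, A = 16 224 mm², y = 115 mm, Ī = 58 492 928 mm⁴.
By symmetry the centroid is at mid-height, ȳ = 115 mm.
All pieces are centred on the centroidal x-axis, so I = ΣĪ (holes subtracted) = 42 898 739 mm⁴.
Repeating about the centroidal y-axis gives I_y = 10 941 099 mm⁴.
Polar second moment: J = I_x + I_y = 53 839 837 mm⁴.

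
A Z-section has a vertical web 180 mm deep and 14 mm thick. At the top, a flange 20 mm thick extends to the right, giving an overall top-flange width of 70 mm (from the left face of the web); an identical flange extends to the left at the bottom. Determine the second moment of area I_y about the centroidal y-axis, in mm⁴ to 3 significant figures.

I_y ≈ 3.37 × 10⁶ mm⁴

Decompose the section into non-overlapping parts with the origin at the bottom-left of its bounding rectangle.
Web: 14 × 180, A = 2 520 mm², x = 63 mm, Ī = 41 160 mm⁴.
Top flange (beyond web): 56 × 20, A = 1 120 mm², x = 98 mm, Ī = 292 693 mm⁴.
Bottom flange (beyond web): 56 × 20, A = 1 120 mm², x = 28 mm, Ī = 292 693 mm⁴.
Centroid: x̄ = ΣA·x / ΣA = 63 mm.
Transfer each piece to the centroidal y-axis using Ī + A·d² with d = x − 63:
  web: d = 0 mm → contributes +41 160 mm⁴
  top flange (beyond web): d = 35 mm → contributes +1 664 693 mm⁴
  bottom flange (beyond web): d = -35 mm → contributes +1 664 693 mm⁴
Total I = 3 370 547 mm⁴.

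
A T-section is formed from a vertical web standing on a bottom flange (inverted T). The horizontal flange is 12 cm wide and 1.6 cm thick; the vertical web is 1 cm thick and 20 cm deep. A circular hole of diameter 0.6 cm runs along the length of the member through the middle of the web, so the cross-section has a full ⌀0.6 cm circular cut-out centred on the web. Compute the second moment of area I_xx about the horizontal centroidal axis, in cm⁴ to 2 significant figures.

Treat the section as a set of non-overlapping primitives; coordinates are from the bounding-box lower-left.
Flange: 12 × 1.6, A = 19.2 cm², y = 0.8 cm, Ī = 4.096 cm⁴.
Web: 1 × 20, A = 20 cm², y = 11.6 cm, Ī = 666.7 cm⁴.
Hole (subtracted): ⌀0.6, A = 0.2827 cm², y = 11.6 cm, Ī = 0.006362 cm⁴.
Centroid: ȳ = ΣA·y / ΣA = 6.272 cm.
Transfer each piece to the horizontal centroidal axis using Ī + A·d² with d = y − 6.272:
  flange: d = -5.472 cm → contributes +578.9 cm⁴
  web: d = 5.328 cm → contributes +1 234 cm⁴
  hole: d = 5.328 cm → contributes −8.033 cm⁴
Total I = 1 805 cm⁴.

I_xx ≈ 1800 cm⁴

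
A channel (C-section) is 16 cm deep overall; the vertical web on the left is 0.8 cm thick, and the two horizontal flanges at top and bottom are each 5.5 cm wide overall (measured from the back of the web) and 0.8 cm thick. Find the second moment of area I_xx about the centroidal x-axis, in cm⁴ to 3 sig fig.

I_xx ≈ 708 cm⁴

Split into non-overlapping primitives; take the origin at the lower-left of the bounding box.
Web: 0.8 × 16, A = 12.8 cm², y = 8 cm, Ī = 273.07 cm⁴.
Top flange (beyond web): 4.7 × 0.8, A = 3.76 cm², y = 15.6 cm, Ī = 0.20053 cm⁴.
Bottom flange (beyond web): 4.7 × 0.8, A = 3.76 cm², y = 0.4 cm, Ī = 0.20053 cm⁴.
By symmetry the centroid is at mid-height, ȳ = 8 cm.
Transfer each piece to the centroidal x-axis using Ī + A·d² with d = y − 8:
  web: d = 0 cm → contributes +273.07 cm⁴
  top flange (beyond web): d = 7.6 cm → contributes +217.38 cm⁴
  bottom flange (beyond web): d = -7.6 cm → contributes +217.38 cm⁴
Total I = 707.82 cm⁴.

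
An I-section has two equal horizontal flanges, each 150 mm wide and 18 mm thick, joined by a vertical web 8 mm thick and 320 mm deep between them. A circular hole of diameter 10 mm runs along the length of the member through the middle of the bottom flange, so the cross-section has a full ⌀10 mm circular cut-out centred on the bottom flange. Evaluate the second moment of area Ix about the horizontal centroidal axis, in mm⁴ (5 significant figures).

Treat the section as a set of non-overlapping primitives; coordinates are from the bounding-box lower-left.
Bottom flange: 150 × 18, A = 2 700 mm², y = 9 mm, Ī = 72 900 mm⁴.
Web: 8 × 320, A = 2 560 mm², y = 178 mm, Ī = 21 845 333 mm⁴.
Top flange: 150 × 18, A = 2 700 mm², y = 347 mm, Ī = 72 900 mm⁴.
Hole (subtracted): ⌀10, A = 78.53982 mm², y = 9 mm, Ī = 490.8739 mm⁴.
Centroid: ȳ = ΣA·y / ΣA = 179.6841 mm.
Transfer each piece to the horizontal centroidal axis using Ī + A·d² with d = y − 179.6841:
  bottom flange: d = -170.6841 mm → contributes +78 732 175 mm⁴
  web: d = -1.684108 mm → contributes +21 852 594 mm⁴
  top flange: d = 167.3159 mm → contributes +75 658 341 mm⁴
  hole: d = -170.6841 mm → contributes −2 288 596 mm⁴
Total I = 173 954 513 mm⁴.

Ix ≈ 1.7395 × 10⁸ mm⁴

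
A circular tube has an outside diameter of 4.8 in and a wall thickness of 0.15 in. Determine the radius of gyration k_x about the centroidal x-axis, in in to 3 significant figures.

Split into non-overlapping primitives; take the origin at the lower-left of the bounding box.
Outer circle: ⌀4.8, A = 18.096 in², y = 2.4 in, Ī = 26.058 in⁴.
Bore (subtracted): ⌀4.5, A = 15.904 in², y = 2.4 in, Ī = 20.129 in⁴.
By symmetry the centroid is at mid-height, ȳ = 2.4 in.
All pieces are centred on the centroidal x-axis, so I = ΣĪ (holes subtracted) = 5.9287 in⁴.
Radius of gyration: k = √(I/A) = √(5.9287 / 2.1913) = 1.6449 in.

k_x ≈ 1.64 in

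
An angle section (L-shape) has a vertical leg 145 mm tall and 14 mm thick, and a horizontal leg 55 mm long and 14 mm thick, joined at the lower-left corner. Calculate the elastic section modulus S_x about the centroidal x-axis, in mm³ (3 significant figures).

S_x ≈ 6.31 × 10⁴ mm³

Treat the section as a set of non-overlapping primitives; coordinates are from the bounding-box lower-left.
Vertical leg: 14 × 145, A = 2 030 mm², y = 72.5 mm, Ī = 3 556 729 mm⁴.
Horizontal leg (remainder): 41 × 14, A = 574 mm², y = 7 mm, Ī = 9375.3 mm⁴.
Centroid: ȳ = ΣA·y / ΣA = 58.062 mm.
Transfer each piece to the centroidal x-axis using Ī + A·d² with d = y − 58.062:
  vertical leg: d = 14.438 mm → contributes +3 979 905 mm⁴
  horizontal leg (remainder): d = -51.062 mm → contributes +1 505 971 mm⁴
Total I = 5 485 876 mm⁴.
Extreme fibre distance c = 86.938 mm; S = I/c = 63 101 mm³.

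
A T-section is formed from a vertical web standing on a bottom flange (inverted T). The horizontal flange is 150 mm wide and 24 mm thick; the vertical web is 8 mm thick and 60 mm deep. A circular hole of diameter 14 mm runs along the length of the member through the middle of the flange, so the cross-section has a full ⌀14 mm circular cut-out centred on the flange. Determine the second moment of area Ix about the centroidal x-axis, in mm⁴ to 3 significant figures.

Ix ≈ 1.06 × 10⁶ mm⁴

Split into non-overlapping primitives; take the origin at the lower-left of the bounding box.
Flange: 150 × 24, A = 3 600 mm², y = 12 mm, Ī = 172 800 mm⁴.
Web: 8 × 60, A = 480 mm², y = 54 mm, Ī = 144 000 mm⁴.
Hole (subtracted): ⌀14, A = 153.94 mm², y = 12 mm, Ī = 1885.7 mm⁴.
Centroid: ȳ = ΣA·y / ΣA = 17.135 mm.
Transfer each piece to the centroidal x-axis using Ī + A·d² with d = y − 17.135:
  flange: d = -5.1349 mm → contributes +267 723 mm⁴
  web: d = 36.865 mm → contributes +796 337 mm⁴
  hole: d = -5.1349 mm → contributes −5944.7 mm⁴
Total I = 1 058 114 mm⁴.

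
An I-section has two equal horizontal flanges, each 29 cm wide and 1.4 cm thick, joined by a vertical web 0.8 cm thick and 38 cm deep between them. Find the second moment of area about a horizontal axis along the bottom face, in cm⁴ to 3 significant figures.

Split into non-overlapping primitives; take the origin at the lower-left of the bounding box.
Bottom flange: 29 × 1.4, A = 40.6 cm², y = 0.7 cm, Ī = 6.6313 cm⁴.
Web: 0.8 × 38, A = 30.4 cm², y = 20.4 cm, Ī = 3658.1 cm⁴.
Top flange: 29 × 1.4, A = 40.6 cm², y = 40.1 cm, Ī = 6.6313 cm⁴.
Transfer each piece to a horizontal axis along the bottom face using Ī + A·d² with d = y − 0:
  bottom flange: d = 0.7 cm → contributes +26.525 cm⁴
  web: d = 20.4 cm → contributes +16 309 cm⁴
  top flange: d = 40.1 cm → contributes +65 292 cm⁴
Total I = 81 628 cm⁴.

I_base ≈ 8.16 × 10⁴ cm⁴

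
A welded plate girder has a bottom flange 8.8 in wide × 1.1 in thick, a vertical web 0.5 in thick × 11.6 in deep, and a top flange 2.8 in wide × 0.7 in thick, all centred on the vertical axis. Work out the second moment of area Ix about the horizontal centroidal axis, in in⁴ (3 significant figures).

Ix ≈ 391 in⁴

Break the section into simple shapes (no overlaps), measuring from the bottom-left corner of the bounding box.
Bottom plate: 8.8 × 1.1, A = 9.68 in², y = 0.55 in, Ī = 0.97607 in⁴.
Web plate: 0.5 × 11.6, A = 5.8 in², y = 6.9 in, Ī = 65.037 in⁴.
Top plate: 2.8 × 0.7, A = 1.96 in², y = 13.05 in, Ī = 0.080033 in⁴.
Centroid: ȳ = ΣA·y / ΣA = 4.0666 in.
Transfer each piece to the horizontal centroidal axis using Ī + A·d² with d = y − 4.0666:
  bottom plate: d = -3.5166 in → contributes +120.69 in⁴
  web plate: d = 2.8334 in → contributes +111.6 in⁴
  top plate: d = 8.9834 in → contributes +158.25 in⁴
Total I = 390.54 in⁴.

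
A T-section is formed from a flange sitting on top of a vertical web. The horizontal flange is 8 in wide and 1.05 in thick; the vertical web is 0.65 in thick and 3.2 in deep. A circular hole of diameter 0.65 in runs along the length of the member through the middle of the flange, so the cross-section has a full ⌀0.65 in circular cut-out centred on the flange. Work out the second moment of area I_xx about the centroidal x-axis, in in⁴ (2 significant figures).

I_xx ≈ 10 in⁴

Break the section into simple shapes (no overlaps), measuring from the bottom-left corner of the bounding box.
Flange: 8 × 1.05, A = 8.4 in², y = 3.725 in, Ī = 0.7718 in⁴.
Web: 0.65 × 3.2, A = 2.08 in², y = 1.6 in, Ī = 1.775 in⁴.
Hole (subtracted): ⌀0.65, A = 0.3318 in², y = 3.725 in, Ī = 0.008762 in⁴.
Centroid: ȳ = ΣA·y / ΣA = 3.289 in.
Transfer each piece to the centroidal x-axis using Ī + A·d² with d = y − 3.289:
  flange: d = 0.4355 in → contributes +2.365 in⁴
  web: d = -1.689 in → contributes +7.712 in⁴
  hole: d = 0.4355 in → contributes −0.07171 in⁴
Total I = 10.01 in⁴.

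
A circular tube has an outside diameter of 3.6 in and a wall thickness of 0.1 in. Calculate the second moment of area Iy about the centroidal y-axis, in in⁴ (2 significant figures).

Split into non-overlapping primitives; take the origin at the lower-left of the bounding box.
Outer circle: ⌀3.6, A = 10.18 in², x = 1.8 in, Ī = 8.245 in⁴.
Bore (subtracted): ⌀3.4, A = 9.079 in², x = 1.8 in, Ī = 6.56 in⁴.
By symmetry the centroid is at mid-width, x̄ = 1.8 in.
All pieces are centred on the centroidal y-axis, so I = ΣĪ (holes subtracted) = 1.685 in⁴.

Iy ≈ 1.7 in⁴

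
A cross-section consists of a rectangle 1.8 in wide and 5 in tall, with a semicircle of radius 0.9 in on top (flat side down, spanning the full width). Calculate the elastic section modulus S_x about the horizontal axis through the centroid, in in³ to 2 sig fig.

Treat the section as a set of non-overlapping primitives; coordinates are from the bounding-box lower-left.
Rectangular body: 1.8 × 5, A = 9 in², y = 2.5 in, Ī = 18.75 in⁴.
Semicircular cap: semicircle r = 0.9, A = 1.272 in², y = 5.382 in, Ī = 0.07201 in⁴.
Centroid: ȳ = ΣA·y / ΣA = 2.857 in.
Transfer each piece to the horizontal axis through the centroid using Ī + A·d² with d = y − 2.857:
  rectangular body: d = -0.357 in → contributes +19.9 in⁴
  semicircular cap: d = 2.525 in → contributes +8.184 in⁴
Total I = 28.08 in⁴.
Extreme fibre distance c = 3.043 in; S = I/c = 9.228 in³.

S_x ≈ 9.2 in³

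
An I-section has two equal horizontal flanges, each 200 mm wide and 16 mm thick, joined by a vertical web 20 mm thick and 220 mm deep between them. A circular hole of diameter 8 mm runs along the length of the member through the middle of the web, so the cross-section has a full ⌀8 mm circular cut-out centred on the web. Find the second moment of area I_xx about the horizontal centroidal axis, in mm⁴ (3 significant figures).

I_xx ≈ 1.07 × 10⁸ mm⁴

Split into non-overlapping primitives; take the origin at the lower-left of the bounding box.
Bottom flange: 200 × 16, A = 3 200 mm², y = 8 mm, Ī = 68 267 mm⁴.
Web: 20 × 220, A = 4 400 mm², y = 126 mm, Ī = 17 746 667 mm⁴.
Top flange: 200 × 16, A = 3 200 mm², y = 244 mm, Ī = 68 267 mm⁴.
Hole (subtracted): ⌀8, A = 50.265 mm², y = 126 mm, Ī = 201.06 mm⁴.
By symmetry the centroid is at mid-height, ȳ = 126 mm.
Transfer each piece to the horizontal centroidal axis using Ī + A·d² with d = y − 126:
  bottom flange: d = -118 mm → contributes +44 625 067 mm⁴
  web: d = 0 mm → contributes +17 746 667 mm⁴
  top flange: d = 118 mm → contributes +44 625 067 mm⁴
  hole: d = 0 mm → contributes −201.06 mm⁴
Total I = 106 996 599 mm⁴.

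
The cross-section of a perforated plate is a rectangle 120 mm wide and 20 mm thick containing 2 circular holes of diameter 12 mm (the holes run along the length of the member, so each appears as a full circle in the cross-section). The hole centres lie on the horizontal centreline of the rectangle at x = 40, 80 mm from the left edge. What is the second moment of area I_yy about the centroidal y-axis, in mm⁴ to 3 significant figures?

I_yy ≈ 2.79 × 10⁶ mm⁴

Split into non-overlapping primitives; take the origin at the lower-left of the bounding box.
Plate: 120 × 20, A = 2 400 mm², x = 60 mm, Ī = 2 880 000 mm⁴.
Hole 1 (subtracted): ⌀12, A = 113.1 mm², x = 40 mm, Ī = 1017.9 mm⁴.
Hole 2 (subtracted): ⌀12, A = 113.1 mm², x = 80 mm, Ī = 1017.9 mm⁴.
By symmetry the centroid is at mid-width, x̄ = 60 mm.
Transfer each piece to the centroidal y-axis using Ī + A·d² with d = x − 60:
  plate: d = 0 mm → contributes +2 880 000 mm⁴
  hole 1: d = -20 mm → contributes −46 257 mm⁴
  hole 2: d = 20 mm → contributes −46 257 mm⁴
Total I = 2 787 486 mm⁴.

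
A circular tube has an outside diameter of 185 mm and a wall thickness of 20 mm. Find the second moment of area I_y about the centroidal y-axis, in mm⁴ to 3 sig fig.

Treat the section as a set of non-overlapping primitives; coordinates are from the bounding-box lower-left.
Outer circle: ⌀185, A = 26 880 mm², x = 92.5 mm, Ī = 57 498 539 mm⁴.
Bore (subtracted): ⌀145, A = 16 513 mm², x = 92.5 mm, Ī = 21 699 109 mm⁴.
By symmetry the centroid is at mid-width, x̄ = 92.5 mm.
All pieces are centred on the centroidal y-axis, so I = ΣĪ (holes subtracted) = 35 799 430 mm⁴.

I_y ≈ 3.58 × 10⁷ mm⁴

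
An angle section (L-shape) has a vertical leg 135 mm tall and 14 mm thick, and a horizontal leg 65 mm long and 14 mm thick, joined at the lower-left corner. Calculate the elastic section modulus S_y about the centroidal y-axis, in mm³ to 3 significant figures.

S_y ≈ 1.49 × 10⁴ mm³

Split into non-overlapping primitives; take the origin at the lower-left of the bounding box.
Vertical leg: 14 × 135, A = 1 890 mm², x = 7 mm, Ī = 30 870 mm⁴.
Horizontal leg (remainder): 51 × 14, A = 714 mm², x = 39.5 mm, Ī = 154 760 mm⁴.
Centroid: x̄ = ΣA·x / ΣA = 15.911 mm.
Transfer each piece to the centroidal y-axis using Ī + A·d² with d = x − 15.911:
  vertical leg: d = -8.9113 mm → contributes +180 957 mm⁴
  horizontal leg (remainder): d = 23.589 mm → contributes +552 049 mm⁴
Total I = 733 006 mm⁴.
Extreme fibre distance c = 49.089 mm; S = I/c = 14 932 mm³.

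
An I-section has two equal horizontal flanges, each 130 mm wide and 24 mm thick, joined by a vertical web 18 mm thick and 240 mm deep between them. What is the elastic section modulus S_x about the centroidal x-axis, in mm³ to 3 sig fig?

S_x ≈ 9.01 × 10⁵ mm³

Break the section into simple shapes (no overlaps), measuring from the bottom-left corner of the bounding box.
Bottom flange: 130 × 24, A = 3 120 mm², y = 12 mm, Ī = 149 760 mm⁴.
Web: 18 × 240, A = 4 320 mm², y = 144 mm, Ī = 20 736 000 mm⁴.
Top flange: 130 × 24, A = 3 120 mm², y = 276 mm, Ī = 149 760 mm⁴.
By symmetry the centroid is at mid-height, ȳ = 144 mm.
Transfer each piece to the centroidal x-axis using Ī + A·d² with d = y − 144:
  bottom flange: d = -132 mm → contributes +54 512 640 mm⁴
  web: d = 0 mm → contributes +20 736 000 mm⁴
  top flange: d = 132 mm → contributes +54 512 640 mm⁴
Total I = 129 761 280 mm⁴.
Extreme fibre distance c = 144 mm; S = I/c = 901 120 mm³.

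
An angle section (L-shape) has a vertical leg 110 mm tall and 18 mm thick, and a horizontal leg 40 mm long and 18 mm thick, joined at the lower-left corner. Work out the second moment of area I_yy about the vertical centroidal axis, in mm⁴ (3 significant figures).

Treat the section as a set of non-overlapping primitives; coordinates are from the bounding-box lower-left.
Vertical leg: 18 × 110, A = 1 980 mm², x = 9 mm, Ī = 53 460 mm⁴.
Horizontal leg (remainder): 22 × 18, A = 396 mm², x = 29 mm, Ī = 15 972 mm⁴.
Centroid: x̄ = ΣA·x / ΣA = 12.333 mm.
Transfer each piece to the vertical centroidal axis using Ī + A·d² with d = x − 12.333:
  vertical leg: d = -3.3333 mm → contributes +75 460 mm⁴
  horizontal leg (remainder): d = 16.667 mm → contributes +125 972 mm⁴
Total I = 201 432 mm⁴.

I_yy ≈ 2.01 × 10⁵ mm⁴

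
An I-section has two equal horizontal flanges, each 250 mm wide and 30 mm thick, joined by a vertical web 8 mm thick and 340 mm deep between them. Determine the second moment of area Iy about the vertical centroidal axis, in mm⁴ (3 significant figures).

Break the section into simple shapes (no overlaps), measuring from the bottom-left corner of the bounding box.
Bottom flange: 250 × 30, A = 7 500 mm², x = 125 mm, Ī = 39 062 500 mm⁴.
Web: 8 × 340, A = 2 720 mm², x = 125 mm, Ī = 14 507 mm⁴.
Top flange: 250 × 30, A = 7 500 mm², x = 125 mm, Ī = 39 062 500 mm⁴.
By symmetry the centroid is at mid-width, x̄ = 125 mm.
All pieces are centred on the vertical centroidal axis, so I = ΣĪ = 78 139 507 mm⁴.

Iy ≈ 7.81 × 10⁷ mm⁴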